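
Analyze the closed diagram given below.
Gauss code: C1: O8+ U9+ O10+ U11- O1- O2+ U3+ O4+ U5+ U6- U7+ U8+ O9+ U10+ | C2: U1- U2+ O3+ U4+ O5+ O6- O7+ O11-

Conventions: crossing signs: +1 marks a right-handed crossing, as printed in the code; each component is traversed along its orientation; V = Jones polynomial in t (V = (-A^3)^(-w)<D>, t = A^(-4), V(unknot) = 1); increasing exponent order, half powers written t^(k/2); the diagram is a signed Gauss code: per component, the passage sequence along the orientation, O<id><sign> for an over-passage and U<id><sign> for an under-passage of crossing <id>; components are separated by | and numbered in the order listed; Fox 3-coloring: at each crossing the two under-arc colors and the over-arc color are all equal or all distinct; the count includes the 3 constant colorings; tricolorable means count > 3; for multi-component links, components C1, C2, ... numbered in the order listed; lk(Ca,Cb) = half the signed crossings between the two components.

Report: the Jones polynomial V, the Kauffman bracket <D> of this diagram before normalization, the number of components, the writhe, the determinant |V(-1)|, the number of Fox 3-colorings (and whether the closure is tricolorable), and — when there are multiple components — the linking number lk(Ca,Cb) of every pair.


V(t) = -t^(3/2) - 2t^(7/2) + t^(9/2) - t^(11/2) + t^(13/2)
bracket: -A^-11 + A^-7 - A^-3 + 2A + A^9, w = +5
2 components, writhe +5, over 11 crossings
lk(C1,C2) = +1
det 6, colorings 9 of 3^11 — tricolorable
observation: summing lk over 1 pair gives +1


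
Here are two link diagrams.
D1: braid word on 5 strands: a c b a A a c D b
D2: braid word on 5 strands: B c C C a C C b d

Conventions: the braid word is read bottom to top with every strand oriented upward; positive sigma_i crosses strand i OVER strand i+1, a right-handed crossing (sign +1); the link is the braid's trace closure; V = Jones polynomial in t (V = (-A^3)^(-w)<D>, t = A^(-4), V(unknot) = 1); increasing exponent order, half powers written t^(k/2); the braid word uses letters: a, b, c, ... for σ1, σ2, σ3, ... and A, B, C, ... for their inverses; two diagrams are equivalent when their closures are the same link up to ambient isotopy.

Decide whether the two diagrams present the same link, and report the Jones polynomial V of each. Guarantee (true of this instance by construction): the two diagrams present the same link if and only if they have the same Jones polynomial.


equivalent: no
V(D1) = -t^(3/2) - t^(7/2) + t^(9/2) - t^(11/2)  (w +5, c 9, <D> = A^-7 - A^-3 + A + A^9)
D2 (bracket A^-1 + A^3 + A^7 - A^15; 9 crossings at w = -1): V = t^(-9/2) - t^(-5/2) - t^(-3/2) - t^(-1/2)
why: 2 values of V(t) split the 2 diagrams


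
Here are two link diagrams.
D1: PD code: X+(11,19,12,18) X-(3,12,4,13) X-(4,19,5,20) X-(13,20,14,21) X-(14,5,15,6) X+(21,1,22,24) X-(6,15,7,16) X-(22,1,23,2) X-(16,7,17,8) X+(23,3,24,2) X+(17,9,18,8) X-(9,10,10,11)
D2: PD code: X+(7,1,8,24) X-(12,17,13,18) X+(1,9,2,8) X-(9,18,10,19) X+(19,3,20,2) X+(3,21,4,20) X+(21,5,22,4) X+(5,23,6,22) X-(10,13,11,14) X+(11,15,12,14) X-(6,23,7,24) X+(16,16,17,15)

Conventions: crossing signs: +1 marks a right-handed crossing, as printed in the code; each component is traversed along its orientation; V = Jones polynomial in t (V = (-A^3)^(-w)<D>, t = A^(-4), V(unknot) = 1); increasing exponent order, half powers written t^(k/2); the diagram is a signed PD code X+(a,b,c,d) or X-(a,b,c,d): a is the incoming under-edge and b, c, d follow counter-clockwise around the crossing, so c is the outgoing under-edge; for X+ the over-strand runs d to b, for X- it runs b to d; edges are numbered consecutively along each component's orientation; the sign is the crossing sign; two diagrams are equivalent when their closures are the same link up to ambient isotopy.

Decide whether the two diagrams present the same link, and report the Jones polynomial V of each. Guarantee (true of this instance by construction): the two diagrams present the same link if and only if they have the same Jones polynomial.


equivalent: no
V(D1) = -t^-4 + t^-3 + t^-1  (w -4, c 12, <D> = A^-8 + 1 - A^4)
V(D2) = t^2 + t^4 - t^5 + t^6 - t^7  (w +4, c 12, <D> = -A^-16 + A^-12 - A^-8 + A^-4 + A^4)
why: V(t) takes 2 values over 2 diagrams, fixing the grouping


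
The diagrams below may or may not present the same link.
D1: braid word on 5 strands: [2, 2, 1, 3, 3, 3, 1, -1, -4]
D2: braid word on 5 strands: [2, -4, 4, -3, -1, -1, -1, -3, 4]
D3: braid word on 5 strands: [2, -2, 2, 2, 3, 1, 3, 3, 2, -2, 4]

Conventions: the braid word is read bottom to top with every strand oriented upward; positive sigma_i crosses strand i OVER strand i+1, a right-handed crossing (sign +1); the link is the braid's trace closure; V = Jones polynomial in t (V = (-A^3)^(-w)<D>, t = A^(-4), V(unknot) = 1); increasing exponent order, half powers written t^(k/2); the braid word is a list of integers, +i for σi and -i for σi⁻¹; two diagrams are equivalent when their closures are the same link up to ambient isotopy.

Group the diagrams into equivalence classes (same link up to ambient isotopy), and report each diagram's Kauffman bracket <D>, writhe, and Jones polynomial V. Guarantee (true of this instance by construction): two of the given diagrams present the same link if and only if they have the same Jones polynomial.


equivalence classes: {D1, D3} | {D2}
D1 (bracket -A^-11 + A^-7 - A^-3 + 2A + A^9; 9 crossings at w = +5): V = -t^(3/2) - 2t^(7/2) + t^(9/2) - t^(11/2) + t^(13/2)
V(D2) = t^(-13/2) - t^(-11/2) + t^(-9/2) - 2t^(-7/2) - t^(-3/2)  (w -3, c 9, <D> = A^-3 + 2A^5 - A^9 + A^13 - A^17)
V(D3) = -t^(3/2) - 2t^(7/2) + t^(9/2) - t^(11/2) + t^(13/2)  (w +7, c 11, <D> = -A^-5 + A^-1 - A^3 + 2A^7 + A^15)
observation: 2 values of V(t) split the 3 diagrams


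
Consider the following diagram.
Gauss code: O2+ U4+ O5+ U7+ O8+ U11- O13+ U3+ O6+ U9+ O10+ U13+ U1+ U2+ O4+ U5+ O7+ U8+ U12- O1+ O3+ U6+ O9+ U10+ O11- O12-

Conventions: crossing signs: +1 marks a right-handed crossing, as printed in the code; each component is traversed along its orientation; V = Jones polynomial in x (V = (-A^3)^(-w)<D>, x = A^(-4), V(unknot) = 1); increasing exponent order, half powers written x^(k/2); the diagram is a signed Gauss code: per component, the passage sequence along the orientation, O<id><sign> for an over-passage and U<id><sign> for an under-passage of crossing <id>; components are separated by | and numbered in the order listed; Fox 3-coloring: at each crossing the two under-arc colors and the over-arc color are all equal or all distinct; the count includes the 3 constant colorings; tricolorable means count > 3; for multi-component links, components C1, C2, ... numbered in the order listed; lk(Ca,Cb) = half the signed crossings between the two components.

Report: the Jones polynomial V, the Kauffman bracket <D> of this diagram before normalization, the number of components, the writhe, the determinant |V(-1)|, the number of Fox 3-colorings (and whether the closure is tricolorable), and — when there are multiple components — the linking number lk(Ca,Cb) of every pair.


V = x^4 + x^6 - x^7 + x^8 - x^9 + x^10 - x^11 + x^12 - x^13
<D> = A^-25 - A^-21 + A^-17 - A^-13 + A^-9 - A^-5 + A^-1 - A^3 - A^11 (w = +9)
1 component over 13 crossings, w = +9
9 Fox colorings among 3^13, |V(-1)| = 9: tricolorable
why: w = +9 (over 13 crossings) is diagram-only; (-A^3)^(-9) removes it from V


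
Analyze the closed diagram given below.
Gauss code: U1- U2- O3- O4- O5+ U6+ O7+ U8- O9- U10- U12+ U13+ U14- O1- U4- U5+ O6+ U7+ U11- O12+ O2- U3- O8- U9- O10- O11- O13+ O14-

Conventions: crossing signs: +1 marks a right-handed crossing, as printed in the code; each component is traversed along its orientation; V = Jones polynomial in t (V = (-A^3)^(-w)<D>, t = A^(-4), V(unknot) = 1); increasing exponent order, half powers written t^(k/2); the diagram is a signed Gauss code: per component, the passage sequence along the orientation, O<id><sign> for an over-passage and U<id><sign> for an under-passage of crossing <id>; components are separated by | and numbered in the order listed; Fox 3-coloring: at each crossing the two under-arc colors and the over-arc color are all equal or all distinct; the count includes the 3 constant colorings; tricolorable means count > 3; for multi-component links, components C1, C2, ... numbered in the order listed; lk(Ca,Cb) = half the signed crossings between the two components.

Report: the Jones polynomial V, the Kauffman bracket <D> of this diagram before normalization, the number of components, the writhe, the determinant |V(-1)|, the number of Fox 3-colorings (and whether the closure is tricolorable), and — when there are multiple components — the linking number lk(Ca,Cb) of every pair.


V = -t^-8 + 2t^-7 - 4t^-6 + 5t^-5 - 5t^-4 + 6t^-3 - 4t^-2 + 3t^-1 - 1
<D> = -A^-12 + 3A^-8 - 4A^-4 + 6 - 5A^4 + 5A^8 - 4A^12 + 2A^16 - A^20 (w = -4)
1 component over 14 crossings, w = -4
3 Fox colorings among 3^14, |V(-1)| = 31: not tricolorable
why: the span of V is 8, forcing >= 8 crossings in any diagram


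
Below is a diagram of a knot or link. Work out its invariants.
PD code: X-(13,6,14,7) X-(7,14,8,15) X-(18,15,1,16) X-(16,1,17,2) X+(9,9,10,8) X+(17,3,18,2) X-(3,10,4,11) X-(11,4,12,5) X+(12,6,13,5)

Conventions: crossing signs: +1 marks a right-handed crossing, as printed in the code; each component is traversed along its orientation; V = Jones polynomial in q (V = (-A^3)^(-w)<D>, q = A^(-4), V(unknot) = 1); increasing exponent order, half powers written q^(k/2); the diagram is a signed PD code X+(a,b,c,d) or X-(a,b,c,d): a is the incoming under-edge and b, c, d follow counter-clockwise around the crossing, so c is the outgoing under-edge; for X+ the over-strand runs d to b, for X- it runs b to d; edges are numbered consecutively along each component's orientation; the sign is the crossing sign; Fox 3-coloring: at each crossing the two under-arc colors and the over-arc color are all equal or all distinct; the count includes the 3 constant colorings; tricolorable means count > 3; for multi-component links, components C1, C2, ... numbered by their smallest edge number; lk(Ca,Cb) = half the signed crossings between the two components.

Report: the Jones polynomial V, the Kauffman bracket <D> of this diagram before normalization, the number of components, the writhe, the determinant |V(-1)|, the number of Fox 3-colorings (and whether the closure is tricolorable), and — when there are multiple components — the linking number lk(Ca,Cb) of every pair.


V(q) = -q^-4 + q^-3 + q^-1
bracket: -A^-5 - A^3 + A^7, w = -3
1 component, writhe -3, over 9 crossings
det 3, colorings 9 of 3^9 — tricolorable
observation: w = -3 (over 9 crossings) is diagram-only; (-A^3)^(3) removes it from V


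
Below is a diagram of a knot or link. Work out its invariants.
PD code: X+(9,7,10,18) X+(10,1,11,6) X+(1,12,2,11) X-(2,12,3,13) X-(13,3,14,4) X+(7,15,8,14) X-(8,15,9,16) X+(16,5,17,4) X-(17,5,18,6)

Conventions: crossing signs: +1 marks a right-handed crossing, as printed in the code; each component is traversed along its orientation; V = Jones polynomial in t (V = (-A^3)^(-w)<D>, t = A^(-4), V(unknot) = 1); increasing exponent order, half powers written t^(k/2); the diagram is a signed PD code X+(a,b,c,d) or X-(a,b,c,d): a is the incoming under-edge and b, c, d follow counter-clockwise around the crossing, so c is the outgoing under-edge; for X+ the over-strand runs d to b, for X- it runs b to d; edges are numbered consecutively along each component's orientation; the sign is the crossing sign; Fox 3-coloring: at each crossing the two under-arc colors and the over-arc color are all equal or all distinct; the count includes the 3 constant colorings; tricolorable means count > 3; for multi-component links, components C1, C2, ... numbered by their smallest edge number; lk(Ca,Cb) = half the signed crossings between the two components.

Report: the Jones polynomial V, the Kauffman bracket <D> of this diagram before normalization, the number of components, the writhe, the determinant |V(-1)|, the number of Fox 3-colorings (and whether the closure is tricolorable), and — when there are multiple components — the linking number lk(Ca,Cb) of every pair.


Jones polynomial: V(t) = -t^(-1/2) - t^(1/2)
<D> = A + A^5; writhe +1
components 2, writhe +1 (9 crossings)
linking number lk(C1,C2) = 0
3-colorings: 9 of 3^9, det 0 — tricolorable
note: det 0 = |V(-1)|; divisible by 3, so tricolorable


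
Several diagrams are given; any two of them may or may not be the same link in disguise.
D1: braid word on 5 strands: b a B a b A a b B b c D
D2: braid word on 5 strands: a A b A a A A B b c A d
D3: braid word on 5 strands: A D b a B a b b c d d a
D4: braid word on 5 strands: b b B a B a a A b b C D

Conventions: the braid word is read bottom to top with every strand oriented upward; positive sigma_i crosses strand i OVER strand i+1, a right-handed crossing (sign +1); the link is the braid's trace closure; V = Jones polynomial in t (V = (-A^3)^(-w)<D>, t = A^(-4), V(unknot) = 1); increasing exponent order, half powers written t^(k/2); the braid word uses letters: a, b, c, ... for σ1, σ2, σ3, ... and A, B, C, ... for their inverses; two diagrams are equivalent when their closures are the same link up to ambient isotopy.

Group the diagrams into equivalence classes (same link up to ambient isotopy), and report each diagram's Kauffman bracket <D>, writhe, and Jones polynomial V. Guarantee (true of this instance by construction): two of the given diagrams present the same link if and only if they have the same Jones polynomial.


classes: {D1, D3, D4} | {D2}
V(D1) = t - t^2 + 2t^3 - t^4 + t^5 - t^6  [12 crossings, <D> = -A^-12 + A^-8 - A^-4 + 2 - A^4 + A^8, w = +4]
D2 (bracket A^4 + A^12 - A^16; 12 crossings at w = 0): V = -t^-4 + t^-3 + t^-1
V(D3) = t - t^2 + 2t^3 - t^4 + t^5 - t^6  (w +6, c 12, <D> = -A^-6 + A^-2 - A^2 + 2A^6 - A^10 + A^14)
V(D4) = t - t^2 + 2t^3 - t^4 + t^5 - t^6  (w +2, c 12, <D> = -A^-18 + A^-14 - A^-10 + 2A^-6 - A^-2 + A^2)
note: 2 values of V(t) split the 4 diagrams


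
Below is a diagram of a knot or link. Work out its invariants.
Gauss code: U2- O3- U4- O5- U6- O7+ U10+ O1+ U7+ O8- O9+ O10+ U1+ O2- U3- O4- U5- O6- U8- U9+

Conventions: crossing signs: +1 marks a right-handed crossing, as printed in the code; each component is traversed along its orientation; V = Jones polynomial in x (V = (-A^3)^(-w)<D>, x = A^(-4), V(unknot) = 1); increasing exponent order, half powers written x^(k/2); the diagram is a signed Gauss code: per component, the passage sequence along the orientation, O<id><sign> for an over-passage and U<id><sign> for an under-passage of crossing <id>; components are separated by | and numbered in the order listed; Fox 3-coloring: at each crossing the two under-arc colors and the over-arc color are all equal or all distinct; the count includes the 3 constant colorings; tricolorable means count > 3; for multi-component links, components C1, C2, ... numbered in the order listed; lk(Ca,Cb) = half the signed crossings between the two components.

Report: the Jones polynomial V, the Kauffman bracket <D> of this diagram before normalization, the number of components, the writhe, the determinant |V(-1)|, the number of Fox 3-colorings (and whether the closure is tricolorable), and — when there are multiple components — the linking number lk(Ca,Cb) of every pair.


V(x) = -x^-6 + x^-5 - 2x^-4 + 3x^-3 - 2x^-2 + 3x^-1 - 1 + x - x^2
bracket: -A^-14 + A^-10 - A^-6 + 3A^-2 - 2A^2 + 3A^6 - 2A^10 + A^14 - A^18, w = -2
1 component, writhe -2, over 10 crossings
det 15, colorings 9 of 3^10 — tricolorable
observation: w = -2 (over 10 crossings) is diagram-only; (-A^3)^(2) removes it from V


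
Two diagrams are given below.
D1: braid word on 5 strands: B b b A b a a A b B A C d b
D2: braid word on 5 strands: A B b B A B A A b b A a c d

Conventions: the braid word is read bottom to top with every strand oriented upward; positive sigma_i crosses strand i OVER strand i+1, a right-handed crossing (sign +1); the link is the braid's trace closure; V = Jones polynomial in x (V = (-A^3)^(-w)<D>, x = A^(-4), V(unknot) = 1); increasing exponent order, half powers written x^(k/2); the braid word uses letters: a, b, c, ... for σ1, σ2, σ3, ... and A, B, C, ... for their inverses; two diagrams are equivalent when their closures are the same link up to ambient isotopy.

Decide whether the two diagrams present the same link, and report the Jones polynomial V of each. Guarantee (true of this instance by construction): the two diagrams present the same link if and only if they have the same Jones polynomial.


equivalent: no
V(D1) = x + x^3 - x^4  (w +2, c 14, <D> = -A^-10 + A^-6 + A^2)
V(D2) = -x^-6 + x^-5 - x^-4 + 2x^-3 - x^-2 + x^-1  (w -2, c 14, <D> = A^-2 - A^2 + 2A^6 - A^10 + A^14 - A^18)
why: 2 classes among 2 diagrams; unequal V(x) rules out equality


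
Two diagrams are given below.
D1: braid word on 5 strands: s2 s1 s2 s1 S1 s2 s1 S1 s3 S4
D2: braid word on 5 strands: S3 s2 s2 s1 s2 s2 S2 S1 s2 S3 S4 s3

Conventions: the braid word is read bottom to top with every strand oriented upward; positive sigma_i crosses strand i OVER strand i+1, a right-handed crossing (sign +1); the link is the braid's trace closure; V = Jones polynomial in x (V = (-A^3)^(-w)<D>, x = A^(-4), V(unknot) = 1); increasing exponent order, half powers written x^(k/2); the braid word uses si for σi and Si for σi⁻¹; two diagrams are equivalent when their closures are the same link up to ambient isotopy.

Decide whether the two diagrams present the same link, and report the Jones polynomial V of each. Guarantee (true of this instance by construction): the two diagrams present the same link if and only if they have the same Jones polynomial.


same link: yes
V(D1) = x + x^3 - x^4  [10 crossings, <D> = -A^-4 + 1 + A^8, w = +4]
D2 (bracket -A^-10 + A^-6 + A^2; 12 crossings at w = +2): V = x + x^3 - x^4
note: from 10 to 12 crossings by R-moves: one link, two diagrams


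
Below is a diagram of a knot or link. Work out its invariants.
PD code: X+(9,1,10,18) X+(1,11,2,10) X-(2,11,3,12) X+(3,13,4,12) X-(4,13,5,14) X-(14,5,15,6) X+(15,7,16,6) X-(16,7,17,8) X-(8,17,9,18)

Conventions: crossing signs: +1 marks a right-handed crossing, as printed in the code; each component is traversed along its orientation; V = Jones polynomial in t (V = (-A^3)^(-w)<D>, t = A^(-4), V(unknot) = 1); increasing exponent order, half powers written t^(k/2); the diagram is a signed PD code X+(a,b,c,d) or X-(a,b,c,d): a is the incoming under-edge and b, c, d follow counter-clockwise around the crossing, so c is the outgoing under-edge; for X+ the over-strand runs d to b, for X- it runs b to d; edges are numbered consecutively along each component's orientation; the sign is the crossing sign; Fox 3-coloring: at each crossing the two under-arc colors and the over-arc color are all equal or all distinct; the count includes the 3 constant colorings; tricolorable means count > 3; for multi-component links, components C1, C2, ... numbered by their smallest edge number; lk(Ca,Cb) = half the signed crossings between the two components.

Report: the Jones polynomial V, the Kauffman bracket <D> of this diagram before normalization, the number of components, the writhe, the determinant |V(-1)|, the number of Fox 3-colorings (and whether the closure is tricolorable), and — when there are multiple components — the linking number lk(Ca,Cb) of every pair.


V = 1
<D> = -A^-3 (w = -1)
1 component over 9 crossings, w = -1
3 Fox colorings among 3^9, |V(-1)| = 1: not tricolorable
why: w = -1 shifts under R1 moves; the (-A^3)^(1) factor cancels that in V


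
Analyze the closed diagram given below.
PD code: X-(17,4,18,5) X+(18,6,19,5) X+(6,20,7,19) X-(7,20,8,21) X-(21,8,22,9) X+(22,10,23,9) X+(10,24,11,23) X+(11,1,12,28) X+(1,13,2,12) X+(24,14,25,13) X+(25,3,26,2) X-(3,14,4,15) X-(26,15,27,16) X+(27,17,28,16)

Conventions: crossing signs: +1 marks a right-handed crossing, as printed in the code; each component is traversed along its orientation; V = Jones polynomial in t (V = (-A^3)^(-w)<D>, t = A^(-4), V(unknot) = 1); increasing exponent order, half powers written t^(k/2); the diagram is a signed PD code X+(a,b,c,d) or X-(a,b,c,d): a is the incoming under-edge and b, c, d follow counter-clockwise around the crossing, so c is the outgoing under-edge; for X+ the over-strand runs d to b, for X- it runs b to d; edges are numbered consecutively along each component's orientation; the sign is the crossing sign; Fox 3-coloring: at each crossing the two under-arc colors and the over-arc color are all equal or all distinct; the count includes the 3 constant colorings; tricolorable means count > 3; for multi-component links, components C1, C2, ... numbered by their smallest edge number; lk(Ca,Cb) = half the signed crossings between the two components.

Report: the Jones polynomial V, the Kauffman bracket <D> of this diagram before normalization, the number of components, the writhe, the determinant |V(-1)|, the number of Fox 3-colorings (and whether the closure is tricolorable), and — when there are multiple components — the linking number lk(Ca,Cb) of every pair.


V(t) = t + t^3 - t^4
bracket: -A^-4 + 1 + A^8, w = +4
1 component, writhe +4, over 14 crossings
det 3, colorings 9 of 3^14 — tricolorable
observation: w = +4 shifts under R1 moves; the (-A^3)^(-4) factor cancels that in V


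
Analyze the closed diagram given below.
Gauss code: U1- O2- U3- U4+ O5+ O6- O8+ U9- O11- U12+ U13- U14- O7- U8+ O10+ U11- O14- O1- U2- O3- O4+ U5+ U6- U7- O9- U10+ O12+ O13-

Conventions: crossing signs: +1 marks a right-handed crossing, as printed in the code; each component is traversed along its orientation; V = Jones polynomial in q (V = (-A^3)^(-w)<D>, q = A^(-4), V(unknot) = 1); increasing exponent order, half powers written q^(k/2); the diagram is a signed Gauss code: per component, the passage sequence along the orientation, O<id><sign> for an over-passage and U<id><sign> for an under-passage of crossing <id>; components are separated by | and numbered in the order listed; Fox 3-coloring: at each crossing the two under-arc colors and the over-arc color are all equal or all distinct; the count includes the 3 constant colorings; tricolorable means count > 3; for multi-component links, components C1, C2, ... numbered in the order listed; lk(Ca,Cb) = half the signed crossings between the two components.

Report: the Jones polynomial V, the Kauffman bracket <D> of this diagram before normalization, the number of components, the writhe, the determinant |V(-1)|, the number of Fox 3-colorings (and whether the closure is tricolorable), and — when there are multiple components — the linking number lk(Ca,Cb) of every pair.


V(q) = q^-7 - 2q^-6 + 2q^-5 - 3q^-4 + 3q^-3 - 2q^-2 + 2q^-1
bracket: 2A^-8 - 2A^-4 + 3 - 3A^4 + 2A^8 - 2A^12 + A^16, w = -4
1 component, writhe -4, over 14 crossings
det 15, colorings 9 of 3^14 — tricolorable
observation: det 15 = |V(-1)|; divisible by 3, so tricolorable


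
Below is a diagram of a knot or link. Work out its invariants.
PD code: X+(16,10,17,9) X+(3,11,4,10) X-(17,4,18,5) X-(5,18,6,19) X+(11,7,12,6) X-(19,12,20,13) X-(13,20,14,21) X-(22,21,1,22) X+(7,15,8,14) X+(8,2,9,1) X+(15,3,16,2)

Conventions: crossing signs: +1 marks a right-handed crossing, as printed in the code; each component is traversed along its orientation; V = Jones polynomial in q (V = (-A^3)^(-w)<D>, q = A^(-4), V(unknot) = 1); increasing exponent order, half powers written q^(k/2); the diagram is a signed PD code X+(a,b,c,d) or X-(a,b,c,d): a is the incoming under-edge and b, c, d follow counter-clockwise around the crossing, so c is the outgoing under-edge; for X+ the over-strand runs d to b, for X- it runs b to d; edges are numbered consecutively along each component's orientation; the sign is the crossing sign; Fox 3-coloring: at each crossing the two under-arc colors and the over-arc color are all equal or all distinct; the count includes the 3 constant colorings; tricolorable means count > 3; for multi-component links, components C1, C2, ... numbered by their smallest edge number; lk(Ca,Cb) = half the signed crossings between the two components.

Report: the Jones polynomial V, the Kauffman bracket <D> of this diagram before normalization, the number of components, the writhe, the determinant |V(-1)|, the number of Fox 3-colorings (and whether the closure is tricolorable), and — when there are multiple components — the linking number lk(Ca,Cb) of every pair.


Jones polynomial: V(q) = -q^-1 + 2 - q + 2q^2 - q^3 + q^4 - q^5
<D> = A^-17 - A^-13 + A^-9 - 2A^-5 + A^-1 - 2A^3 + A^7; writhe +1
components 1, writhe +1 (11 crossings)
3-colorings: 9 of 3^11, det 9 — tricolorable
note: det 9 = |V(-1)|; divisible by 3, so tricolorable


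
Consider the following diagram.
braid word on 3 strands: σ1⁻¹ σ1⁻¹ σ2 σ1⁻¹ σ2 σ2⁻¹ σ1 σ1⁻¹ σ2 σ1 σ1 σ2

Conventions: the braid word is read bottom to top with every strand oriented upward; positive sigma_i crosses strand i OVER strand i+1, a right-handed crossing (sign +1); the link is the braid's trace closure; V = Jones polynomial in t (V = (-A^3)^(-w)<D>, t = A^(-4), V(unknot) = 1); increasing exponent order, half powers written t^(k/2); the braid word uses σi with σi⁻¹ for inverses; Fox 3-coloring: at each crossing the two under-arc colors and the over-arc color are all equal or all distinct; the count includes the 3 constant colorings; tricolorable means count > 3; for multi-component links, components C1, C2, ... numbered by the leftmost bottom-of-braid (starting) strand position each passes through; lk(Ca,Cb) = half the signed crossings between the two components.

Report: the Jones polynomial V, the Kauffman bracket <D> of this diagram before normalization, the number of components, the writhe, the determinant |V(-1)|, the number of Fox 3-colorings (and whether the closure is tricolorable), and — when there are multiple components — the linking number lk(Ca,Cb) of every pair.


V = -t^-1 + 2 - t + 2t^2 - t^3 + t^4 - t^5
<D> = -A^-14 + A^-10 - A^-6 + 2A^-2 - A^2 + 2A^6 - A^10 (w = +2)
1 component over 12 crossings, w = +2
9 Fox colorings among 3^12, |V(-1)| = 9: tricolorable
why: |V(-1)| = 9: so tricolorable, since 3 divides 9


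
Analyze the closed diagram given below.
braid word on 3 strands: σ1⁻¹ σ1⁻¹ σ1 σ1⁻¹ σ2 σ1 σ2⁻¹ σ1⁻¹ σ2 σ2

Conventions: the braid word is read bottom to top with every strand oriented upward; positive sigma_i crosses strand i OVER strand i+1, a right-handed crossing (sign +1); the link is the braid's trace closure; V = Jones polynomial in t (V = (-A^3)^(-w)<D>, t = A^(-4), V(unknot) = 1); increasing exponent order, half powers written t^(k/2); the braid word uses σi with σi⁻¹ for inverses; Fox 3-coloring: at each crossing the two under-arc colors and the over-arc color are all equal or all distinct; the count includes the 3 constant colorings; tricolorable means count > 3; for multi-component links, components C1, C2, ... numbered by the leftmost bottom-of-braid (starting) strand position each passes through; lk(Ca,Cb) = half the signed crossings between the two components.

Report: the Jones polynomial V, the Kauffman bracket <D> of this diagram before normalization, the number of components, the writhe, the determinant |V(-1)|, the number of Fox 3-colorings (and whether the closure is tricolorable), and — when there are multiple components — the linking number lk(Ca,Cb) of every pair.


V = -t^-3 + t^-2 - t^-1 + 3 - t + t^2 - t^3
<D> = -A^-12 + A^-8 - A^-4 + 3 - A^4 + A^8 - A^12 (w = 0)
1 component over 10 crossings, w = 0
27 Fox colorings among 3^10, |V(-1)| = 9: tricolorable
why: w = 0 shifts under R1 moves; the (-A^3)^(0) factor cancels that in V


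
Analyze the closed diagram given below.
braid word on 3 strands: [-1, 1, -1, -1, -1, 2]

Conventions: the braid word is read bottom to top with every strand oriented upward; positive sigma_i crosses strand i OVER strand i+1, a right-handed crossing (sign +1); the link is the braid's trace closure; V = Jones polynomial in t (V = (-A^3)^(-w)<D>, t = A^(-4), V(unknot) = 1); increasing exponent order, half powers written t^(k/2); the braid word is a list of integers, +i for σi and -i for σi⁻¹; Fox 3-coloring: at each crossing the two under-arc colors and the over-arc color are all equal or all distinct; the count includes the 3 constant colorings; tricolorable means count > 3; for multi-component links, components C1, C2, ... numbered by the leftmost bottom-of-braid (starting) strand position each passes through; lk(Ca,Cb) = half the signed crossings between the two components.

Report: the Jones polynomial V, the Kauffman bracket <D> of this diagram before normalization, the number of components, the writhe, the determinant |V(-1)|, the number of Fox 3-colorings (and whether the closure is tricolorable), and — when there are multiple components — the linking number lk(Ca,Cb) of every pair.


V = -t^-4 + t^-3 + t^-1
<D> = A^-2 + A^6 - A^10 (w = -2)
1 component over 6 crossings, w = -2
9 Fox colorings among 3^6, |V(-1)| = 3: tricolorable
why: w = -2 shifts under R1 moves; the (-A^3)^(2) factor cancels that in V


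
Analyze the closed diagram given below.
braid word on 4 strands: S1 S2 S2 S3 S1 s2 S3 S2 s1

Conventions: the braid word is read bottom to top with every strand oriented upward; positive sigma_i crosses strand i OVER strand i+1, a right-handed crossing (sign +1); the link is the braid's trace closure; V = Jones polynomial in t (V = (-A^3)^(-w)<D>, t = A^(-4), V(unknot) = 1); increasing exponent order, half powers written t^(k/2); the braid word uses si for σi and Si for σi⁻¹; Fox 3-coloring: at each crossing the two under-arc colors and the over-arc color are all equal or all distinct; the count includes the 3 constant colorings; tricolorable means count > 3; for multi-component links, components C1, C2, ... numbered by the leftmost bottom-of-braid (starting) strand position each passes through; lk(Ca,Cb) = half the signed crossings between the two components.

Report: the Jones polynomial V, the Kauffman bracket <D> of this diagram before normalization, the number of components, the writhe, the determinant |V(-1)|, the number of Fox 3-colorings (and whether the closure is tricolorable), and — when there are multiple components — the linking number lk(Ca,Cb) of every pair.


V(t) = -t^-6 + t^-5 - t^-4 + 2t^-3 - t^-2 + t^-1
bracket: -A^-11 + A^-7 - 2A^-3 + A - A^5 + A^9, w = -5
1 component, writhe -5, over 9 crossings
det 7, colorings 3 of 3^9 — not tricolorable
observation: |V(-1)| = 7: so not tricolorable, since 3 does not divide 7


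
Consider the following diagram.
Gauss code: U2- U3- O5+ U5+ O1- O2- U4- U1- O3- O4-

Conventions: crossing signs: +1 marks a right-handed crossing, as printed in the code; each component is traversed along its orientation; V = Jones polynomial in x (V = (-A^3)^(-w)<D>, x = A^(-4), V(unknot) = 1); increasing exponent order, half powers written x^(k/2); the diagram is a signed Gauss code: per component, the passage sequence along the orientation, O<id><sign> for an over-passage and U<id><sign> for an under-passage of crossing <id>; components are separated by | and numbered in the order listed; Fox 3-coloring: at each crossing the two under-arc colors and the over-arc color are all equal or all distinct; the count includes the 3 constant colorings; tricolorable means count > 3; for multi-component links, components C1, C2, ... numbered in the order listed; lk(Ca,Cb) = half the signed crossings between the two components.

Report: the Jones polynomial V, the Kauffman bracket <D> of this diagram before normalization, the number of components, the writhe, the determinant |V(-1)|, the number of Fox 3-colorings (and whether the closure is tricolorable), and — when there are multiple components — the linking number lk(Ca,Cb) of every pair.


V = -x^-4 + x^-3 + x^-1
<D> = -A^-5 - A^3 + A^7 (w = -3)
1 component over 5 crossings, w = -3
9 Fox colorings among 3^5, |V(-1)| = 3: tricolorable
why: the span of V is 3, forcing >= 3 crossings in any diagram


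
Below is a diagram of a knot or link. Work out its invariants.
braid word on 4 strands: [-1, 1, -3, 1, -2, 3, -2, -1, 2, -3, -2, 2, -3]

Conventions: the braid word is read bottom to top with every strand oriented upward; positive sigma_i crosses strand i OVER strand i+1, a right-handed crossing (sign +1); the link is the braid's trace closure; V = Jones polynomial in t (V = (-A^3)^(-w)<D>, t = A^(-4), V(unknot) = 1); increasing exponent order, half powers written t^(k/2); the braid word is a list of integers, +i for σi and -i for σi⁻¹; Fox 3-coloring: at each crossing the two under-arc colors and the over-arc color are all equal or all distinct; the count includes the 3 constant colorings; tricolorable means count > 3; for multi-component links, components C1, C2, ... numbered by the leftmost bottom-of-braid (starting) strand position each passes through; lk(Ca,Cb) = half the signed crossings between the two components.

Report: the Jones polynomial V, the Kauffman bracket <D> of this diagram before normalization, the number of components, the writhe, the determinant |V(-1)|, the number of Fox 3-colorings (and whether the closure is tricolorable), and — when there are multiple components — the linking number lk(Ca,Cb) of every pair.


Jones polynomial: V(t) = -t^-6 + t^-5 - t^-4 + 2t^-3 - t^-2 + t^-1
<D> = -A^-5 + A^-1 - 2A^3 + A^7 - A^11 + A^15; writhe -3
components 1, writhe -3 (13 crossings)
3-colorings: 3 of 3^13, det 7 — not tricolorable
note: det 7 = |V(-1)|; not divisible by 3, so not tricolorable


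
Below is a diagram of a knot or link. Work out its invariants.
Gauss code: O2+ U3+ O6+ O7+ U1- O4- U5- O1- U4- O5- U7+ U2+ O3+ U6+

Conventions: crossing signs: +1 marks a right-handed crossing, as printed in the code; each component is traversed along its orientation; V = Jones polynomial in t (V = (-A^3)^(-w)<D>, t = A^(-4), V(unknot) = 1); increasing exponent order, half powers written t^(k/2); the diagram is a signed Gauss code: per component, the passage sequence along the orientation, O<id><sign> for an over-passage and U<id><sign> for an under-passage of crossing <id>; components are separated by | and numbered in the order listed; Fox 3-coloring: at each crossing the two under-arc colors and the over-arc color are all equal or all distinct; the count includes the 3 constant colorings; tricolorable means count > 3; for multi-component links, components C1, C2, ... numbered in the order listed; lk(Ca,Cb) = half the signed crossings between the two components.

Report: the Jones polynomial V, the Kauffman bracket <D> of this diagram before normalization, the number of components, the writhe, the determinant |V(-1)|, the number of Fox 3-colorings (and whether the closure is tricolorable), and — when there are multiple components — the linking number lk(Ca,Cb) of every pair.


V = -t^-3 + t^-2 - t^-1 + 3 - t + t^2 - t^3
<D> = A^-9 - A^-5 + A^-1 - 3A^3 + A^7 - A^11 + A^15 (w = +1)
1 component over 7 crossings, w = +1
27 Fox colorings among 3^7, |V(-1)| = 9: tricolorable
why: det 9 = |V(-1)|; divisible by 3, so tricolorable


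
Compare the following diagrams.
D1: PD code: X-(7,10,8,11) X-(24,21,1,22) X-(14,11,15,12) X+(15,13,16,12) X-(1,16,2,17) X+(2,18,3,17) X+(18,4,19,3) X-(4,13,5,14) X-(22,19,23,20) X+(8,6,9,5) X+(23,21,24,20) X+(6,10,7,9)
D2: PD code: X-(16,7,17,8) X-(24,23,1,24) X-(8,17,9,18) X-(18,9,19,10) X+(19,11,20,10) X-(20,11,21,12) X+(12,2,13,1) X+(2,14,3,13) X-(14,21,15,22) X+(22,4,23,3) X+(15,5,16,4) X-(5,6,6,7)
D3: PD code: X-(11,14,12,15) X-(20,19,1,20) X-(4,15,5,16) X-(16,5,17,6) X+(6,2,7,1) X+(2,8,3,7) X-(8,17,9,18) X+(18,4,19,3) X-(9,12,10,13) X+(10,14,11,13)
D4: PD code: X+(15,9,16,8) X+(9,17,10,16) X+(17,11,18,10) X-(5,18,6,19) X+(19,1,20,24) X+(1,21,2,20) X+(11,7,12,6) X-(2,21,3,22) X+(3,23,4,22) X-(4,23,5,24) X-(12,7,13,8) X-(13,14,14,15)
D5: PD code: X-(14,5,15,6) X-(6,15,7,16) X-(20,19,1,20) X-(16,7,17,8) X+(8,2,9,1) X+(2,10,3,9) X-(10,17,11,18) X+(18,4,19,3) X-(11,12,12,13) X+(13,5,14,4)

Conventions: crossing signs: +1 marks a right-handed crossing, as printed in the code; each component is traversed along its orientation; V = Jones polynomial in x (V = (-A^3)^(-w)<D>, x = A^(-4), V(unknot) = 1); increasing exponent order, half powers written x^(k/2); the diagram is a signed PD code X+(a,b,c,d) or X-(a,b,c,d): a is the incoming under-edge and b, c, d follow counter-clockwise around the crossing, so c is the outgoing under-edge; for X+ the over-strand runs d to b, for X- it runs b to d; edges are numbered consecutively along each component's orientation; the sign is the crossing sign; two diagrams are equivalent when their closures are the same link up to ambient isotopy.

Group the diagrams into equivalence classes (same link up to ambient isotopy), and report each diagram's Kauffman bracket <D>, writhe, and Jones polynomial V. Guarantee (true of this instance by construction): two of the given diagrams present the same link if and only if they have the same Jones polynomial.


classes: {D1} | {D2, D3, D5} | {D4}
V(D1) = 1  [12 crossings, <D> = 1, w = 0]
V(D2) = -x^-3 + 2x^-2 - 2x^-1 + 3 - 2x + 2x^2 - x^3  [12 crossings, <D> = -A^-18 + 2A^-14 - 2A^-10 + 3A^-6 - 2A^-2 + 2A^2 - A^6, w = -2]
V(D3) = -x^-3 + 2x^-2 - 2x^-1 + 3 - 2x + 2x^2 - x^3  (w -2, c 10, <D> = -A^-18 + 2A^-14 - 2A^-10 + 3A^-6 - 2A^-2 + 2A^2 - A^6)
D4 (bracket -A^-10 + A^-6 + A^2; 12 crossings at w = +2): V = x + x^3 - x^4
V(D5) = -x^-3 + 2x^-2 - 2x^-1 + 3 - 2x + 2x^2 - x^3  (w -2, c 10, <D> = -A^-18 + 2A^-14 - 2A^-10 + 3A^-6 - 2A^-2 + 2A^2 - A^6)
note: 3 values of V(x) split the 5 diagrams


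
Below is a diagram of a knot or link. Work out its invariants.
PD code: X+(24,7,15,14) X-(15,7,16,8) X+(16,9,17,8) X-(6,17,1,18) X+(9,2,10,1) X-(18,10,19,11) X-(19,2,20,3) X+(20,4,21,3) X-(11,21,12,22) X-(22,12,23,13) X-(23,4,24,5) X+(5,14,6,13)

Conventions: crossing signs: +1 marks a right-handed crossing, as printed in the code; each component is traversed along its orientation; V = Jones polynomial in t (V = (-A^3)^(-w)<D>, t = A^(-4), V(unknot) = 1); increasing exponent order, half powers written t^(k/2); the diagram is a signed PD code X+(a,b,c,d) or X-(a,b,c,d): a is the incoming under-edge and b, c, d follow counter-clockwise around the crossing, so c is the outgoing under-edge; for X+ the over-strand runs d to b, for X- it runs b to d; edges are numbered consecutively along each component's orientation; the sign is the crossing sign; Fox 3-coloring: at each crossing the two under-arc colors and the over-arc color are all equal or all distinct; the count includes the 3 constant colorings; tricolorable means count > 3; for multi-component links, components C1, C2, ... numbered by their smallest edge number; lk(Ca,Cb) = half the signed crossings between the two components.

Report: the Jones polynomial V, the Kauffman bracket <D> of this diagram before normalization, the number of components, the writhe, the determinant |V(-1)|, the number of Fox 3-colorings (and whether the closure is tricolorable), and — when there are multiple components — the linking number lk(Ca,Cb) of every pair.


V(t) = t^-5 - 2t^-4 + 3t^-3 - t^-2 + 3t^-1 - 1 + t
bracket: A^-10 - A^-6 + 3A^-2 - A^2 + 3A^6 - 2A^10 + A^14, w = -2
3 components, writhe -2, over 12 crossings
lk(C1,C2) = +1
linking number lk(C1,C3) = -1
lk(C2,C3): -1
det 12, colorings 9 of 3^12 — tricolorable
observation: w = -2 (over 12 crossings) is diagram-only; (-A^3)^(2) removes it from V


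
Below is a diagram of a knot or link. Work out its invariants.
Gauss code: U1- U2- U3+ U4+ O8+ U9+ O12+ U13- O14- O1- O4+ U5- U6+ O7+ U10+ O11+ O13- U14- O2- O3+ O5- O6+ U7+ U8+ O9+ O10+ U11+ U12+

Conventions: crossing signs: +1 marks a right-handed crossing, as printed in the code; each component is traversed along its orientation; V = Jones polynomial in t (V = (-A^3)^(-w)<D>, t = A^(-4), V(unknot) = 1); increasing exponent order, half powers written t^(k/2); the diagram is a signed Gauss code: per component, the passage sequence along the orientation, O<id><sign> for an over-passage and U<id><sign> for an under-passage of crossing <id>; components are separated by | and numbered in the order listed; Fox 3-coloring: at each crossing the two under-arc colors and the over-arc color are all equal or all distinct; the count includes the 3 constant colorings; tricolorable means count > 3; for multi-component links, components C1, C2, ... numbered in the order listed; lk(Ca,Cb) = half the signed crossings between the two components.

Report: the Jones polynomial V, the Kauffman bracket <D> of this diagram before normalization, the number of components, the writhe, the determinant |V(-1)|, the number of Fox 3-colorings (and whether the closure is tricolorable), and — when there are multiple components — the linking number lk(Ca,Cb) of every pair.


Jones polynomial: V(t) = t - t^2 + 2t^3 - t^4 + t^5 - t^6
<D> = -A^-12 + A^-8 - A^-4 + 2 - A^4 + A^8; writhe +4
components 1, writhe +4 (14 crossings)
3-colorings: 3 of 3^14, det 7 — not tricolorable
note: w = +4 shifts under R1 moves; the (-A^3)^(-4) factor cancels that in V
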